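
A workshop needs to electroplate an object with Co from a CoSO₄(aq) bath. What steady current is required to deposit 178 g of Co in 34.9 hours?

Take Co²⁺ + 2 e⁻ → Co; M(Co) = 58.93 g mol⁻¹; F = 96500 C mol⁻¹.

n(Co) = 178 / 58.93 = 3.021 mol.
n(e⁻) = 2 × 3.021 = 6.041 mol.
Q = n(e⁻)·F = 6.041 × 96500 = 583000 C.
I = Q/t = 583000 / 125640 s = 4.64 A.

4.64 A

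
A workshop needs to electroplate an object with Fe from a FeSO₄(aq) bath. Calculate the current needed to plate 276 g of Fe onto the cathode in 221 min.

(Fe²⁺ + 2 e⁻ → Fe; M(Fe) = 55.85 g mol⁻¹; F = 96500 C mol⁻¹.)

n(Fe) = 276 / 55.85 = 4.942 mol.
n(e⁻) = 2 × 4.942 = 9.884 mol.
Q = n(e⁻)·F = 9.884 × 96500 = 953800 C.
I = Q/t = 953800 / 13260 s = 71.9 A.

71.9 A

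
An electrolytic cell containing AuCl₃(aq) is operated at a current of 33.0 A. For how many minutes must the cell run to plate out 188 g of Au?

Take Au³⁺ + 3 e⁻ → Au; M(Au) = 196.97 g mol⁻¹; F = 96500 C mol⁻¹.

n(Au) = m/M = 188 / 196.97 = 0.9545 mol.
Each Au atom requires 3 electrons, so n(e⁻) = 3 × 0.9545 = 2.863 mol.
Q = n(e⁻)·F = 2.863 × 96500 = 276300 C.
t = Q/I = 276300 / 33.00 A = 8373 s = 140 min.

140 min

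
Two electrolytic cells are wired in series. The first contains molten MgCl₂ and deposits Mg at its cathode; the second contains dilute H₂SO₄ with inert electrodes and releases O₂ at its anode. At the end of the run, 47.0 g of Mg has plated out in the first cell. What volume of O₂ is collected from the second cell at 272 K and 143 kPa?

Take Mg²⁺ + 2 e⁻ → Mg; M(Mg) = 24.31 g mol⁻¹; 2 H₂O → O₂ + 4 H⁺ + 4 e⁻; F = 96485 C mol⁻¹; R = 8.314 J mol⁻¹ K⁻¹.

15.3 L

n(Mg) = 47.0 / 24.31 = 1.933 mol, so n(e⁻) = 2 × 1.933 = 3.867 mol.
The cells are in series, so the same 3.867 mol of electrons passes through the second cell.
2 H₂O → O₂ + 4 H⁺ + 4 e⁻ — 4 mol e⁻ per mol O₂, so n(O₂) = 3.867/4 = 0.9667 mol.
V = nRT/P = (0.9667 × 8.314 × 272) / (143 × 10³) = 0.0153 m³ = 15.3 L.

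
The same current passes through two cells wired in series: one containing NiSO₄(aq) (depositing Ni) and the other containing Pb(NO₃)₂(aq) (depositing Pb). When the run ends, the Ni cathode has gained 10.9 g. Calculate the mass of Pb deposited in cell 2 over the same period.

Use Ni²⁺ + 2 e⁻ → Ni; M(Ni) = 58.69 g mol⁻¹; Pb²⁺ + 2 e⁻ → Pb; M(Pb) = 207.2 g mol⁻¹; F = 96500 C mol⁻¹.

38.5 g

n(Ni) = 10.9 / 58.69 = 0.1857 mol.
Since Ni²⁺ + 2 e⁻ → Ni, n(e⁻) passed = 2 × 0.1857 = 0.3714 mol.
Cells in series carry the same charge, so the same 0.3714 mol of electrons passes through cell 2.
Pb²⁺ + 2 e⁻ → Pb, so n(Pb) = 0.3714 / 2 = 0.1857 mol.
m(Pb) = 0.1857 × 207.2 = 38.5 g.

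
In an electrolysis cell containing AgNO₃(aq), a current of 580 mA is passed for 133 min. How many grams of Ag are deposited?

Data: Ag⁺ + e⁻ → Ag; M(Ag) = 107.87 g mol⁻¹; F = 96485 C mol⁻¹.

5.17 g

Q = I·t = 0.5800 A × 7980.0 s = 4628 C.
n(e⁻) = Q/F = 4628 / 96485 = 0.04797 mol.
Ag⁺ + e⁻ → Ag, so n(Ag) = n(e⁻)/1 = 0.04797 mol.
m = n·M = 0.04797 × 107.87 = 5.17 g.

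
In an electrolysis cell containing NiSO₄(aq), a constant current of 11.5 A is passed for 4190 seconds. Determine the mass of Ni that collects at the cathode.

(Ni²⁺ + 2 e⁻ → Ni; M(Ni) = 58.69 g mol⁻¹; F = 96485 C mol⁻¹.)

Q = I·t = 11.50 A × 4190.0 s = 48180 C.
n(e⁻) = Q/F = 48180 / 96485 = 0.4994 mol.
Ni²⁺ + 2 e⁻ → Ni, so n(Ni) = n(e⁻)/2 = 0.2497 mol.
m = n·M = 0.2497 × 58.69 = 14.7 g.

14.7 g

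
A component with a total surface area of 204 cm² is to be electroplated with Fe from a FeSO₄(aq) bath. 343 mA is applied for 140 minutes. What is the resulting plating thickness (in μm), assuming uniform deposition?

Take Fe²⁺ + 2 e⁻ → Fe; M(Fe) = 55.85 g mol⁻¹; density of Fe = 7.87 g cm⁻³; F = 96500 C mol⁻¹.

Q = I·t = 0.3430 × 8400.0 = 2881 C; n(e⁻) = 0.02986 mol.
n(Fe) = n(e⁻)/2 = 0.01493 mol, so m = 0.01493 × 55.85 = 0.8338 g.
Volume = m/ρ = 0.8338 / 7.87 = 0.1059 cm³.
Thickness = V/A = 0.1059 / 204 = 5.19 × 10⁻⁴ cm = 5.19 μm.

5.19 μm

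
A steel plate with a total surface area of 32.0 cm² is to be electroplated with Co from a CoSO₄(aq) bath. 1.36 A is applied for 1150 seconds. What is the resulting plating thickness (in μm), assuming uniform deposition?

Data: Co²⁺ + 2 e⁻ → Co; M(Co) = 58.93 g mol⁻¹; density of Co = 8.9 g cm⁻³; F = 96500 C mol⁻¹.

16.8 μm

Q = I·t = 1.360 × 1150.0 = 1564 C; n(e⁻) = 0.01621 mol.
n(Co) = n(e⁻)/2 = 0.008104 mol, so m = 0.008104 × 58.93 = 0.4775 g.
Volume = m/ρ = 0.4775 / 8.9 = 0.05366 cm³.
Thickness = V/A = 0.05366 / 32.0 = 0.00168 cm = 16.8 μm.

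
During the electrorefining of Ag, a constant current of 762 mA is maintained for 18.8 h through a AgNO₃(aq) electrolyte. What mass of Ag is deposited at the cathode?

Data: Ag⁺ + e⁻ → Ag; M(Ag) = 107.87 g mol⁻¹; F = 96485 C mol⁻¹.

57.7 g

Q = I·t = 0.7620 A × 67680 s = 51570 C.
n(e⁻) = Q/F = 51570 / 96485 = 0.5345 mol.
Ag⁺ + e⁻ → Ag, so n(Ag) = n(e⁻)/1 = 0.5345 mol.
m = n·M = 0.5345 × 107.87 = 57.7 g.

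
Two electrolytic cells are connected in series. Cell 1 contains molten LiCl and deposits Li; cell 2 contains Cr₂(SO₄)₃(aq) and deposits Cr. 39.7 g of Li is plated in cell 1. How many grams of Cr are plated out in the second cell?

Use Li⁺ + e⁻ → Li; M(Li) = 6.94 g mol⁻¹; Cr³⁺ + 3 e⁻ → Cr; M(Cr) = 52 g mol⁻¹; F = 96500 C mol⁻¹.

n(Li) = 39.7 / 6.94 = 5.720 mol.
Since Li⁺ + e⁻ → Li, n(e⁻) passed = 1 × 5.720 = 5.720 mol.
Cells in series carry the same charge, so the same 5.720 mol of electrons passes through cell 2.
Cr³⁺ + 3 e⁻ → Cr, so n(Cr) = 5.720 / 3 = 1.907 mol.
m(Cr) = 1.907 × 52 = 99.2 g.

99.2 g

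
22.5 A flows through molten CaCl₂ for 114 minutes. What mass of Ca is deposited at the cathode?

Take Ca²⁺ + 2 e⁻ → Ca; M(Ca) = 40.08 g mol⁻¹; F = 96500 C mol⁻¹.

Q = I·t = 22.50 A × 6840.0 s = 153900 C.
n(e⁻) = Q/F = 153900 / 96500 = 1.595 mol.
Ca²⁺ + 2 e⁻ → Ca, so n(Ca) = n(e⁻)/2 = 0.7974 mol.
m = n·M = 0.7974 × 40.08 = 32.0 g.

32.0 g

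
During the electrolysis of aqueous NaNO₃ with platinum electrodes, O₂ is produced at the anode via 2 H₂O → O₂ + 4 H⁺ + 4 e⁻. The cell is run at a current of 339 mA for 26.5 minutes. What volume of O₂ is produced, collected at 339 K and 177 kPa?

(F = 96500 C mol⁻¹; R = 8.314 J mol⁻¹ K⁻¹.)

0.0222 L

Q = I·t = 0.3390 A × 1590.0 s = 539.0 C.
n(e⁻) = Q/F = 539.0 / 96500 = 0.005586 mol.
4 electrons are transferred per O₂ molecule, so n(O₂) = 0.005586 / 4 = 0.001396 mol.
V = nRT/P = (0.001396 × 8.314 × 339) / (177 × 10³ Pa) = 2.22 × 10⁻⁵ m³ = 0.0222 L.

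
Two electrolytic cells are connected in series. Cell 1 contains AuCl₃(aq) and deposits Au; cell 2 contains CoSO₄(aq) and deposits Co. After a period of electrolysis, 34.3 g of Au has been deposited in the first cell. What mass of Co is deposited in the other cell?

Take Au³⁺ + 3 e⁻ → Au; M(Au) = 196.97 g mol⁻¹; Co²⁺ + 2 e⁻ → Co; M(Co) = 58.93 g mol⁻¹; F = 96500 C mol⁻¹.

15.4 g

n(Au) = 34.3 / 196.97 = 0.1741 mol.
Since Au³⁺ + 3 e⁻ → Au, n(e⁻) passed = 3 × 0.1741 = 0.5224 mol.
Cells in series carry the same charge, so the same 0.5224 mol of electrons passes through cell 2.
Co²⁺ + 2 e⁻ → Co, so n(Co) = 0.5224 / 2 = 0.2612 mol.
m(Co) = 0.2612 × 58.93 = 15.4 g.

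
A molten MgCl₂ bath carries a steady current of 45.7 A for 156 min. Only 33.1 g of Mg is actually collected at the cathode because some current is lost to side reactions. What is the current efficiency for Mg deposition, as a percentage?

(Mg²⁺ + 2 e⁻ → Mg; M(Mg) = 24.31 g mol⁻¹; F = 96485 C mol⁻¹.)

Q = I·t = 45.70 × 9360.0 = 427800 C; n(e⁻) = 427800/96485 = 4.433 mol.
Theoretical n(Mg) = n(e⁻)/2 = 2.217 mol, i.e. m_theo = 2.217 × 24.31 = 53.89 g.
Efficiency = m_actual / m_theo = 33.1 / 53.89 = 61.4 %.

61.4 %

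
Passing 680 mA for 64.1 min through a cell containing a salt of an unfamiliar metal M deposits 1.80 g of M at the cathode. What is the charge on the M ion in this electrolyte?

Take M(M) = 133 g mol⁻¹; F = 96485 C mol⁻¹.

+2

Q = I·t = 0.6800 A × 3846.0 s = 2615 C, so n(e⁻) = 2615/96485 = 0.02711 mol.
n(M) deposited = 1.80 / 133 = 0.01353 mol.
Electrons per atom = n(e⁻)/n(M) = 0.02711 / 0.01353 = 2.00 ≈ 2, so the ion is M²⁺.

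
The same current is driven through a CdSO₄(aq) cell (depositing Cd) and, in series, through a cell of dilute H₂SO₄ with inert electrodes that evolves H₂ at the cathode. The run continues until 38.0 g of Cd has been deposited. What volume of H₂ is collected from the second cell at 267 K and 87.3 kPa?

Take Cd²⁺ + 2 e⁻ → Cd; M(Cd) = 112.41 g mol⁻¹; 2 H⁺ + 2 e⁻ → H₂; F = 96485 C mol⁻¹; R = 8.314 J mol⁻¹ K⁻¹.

8.60 L

n(Cd) = 38.0 / 112.41 = 0.3380 mol, so n(e⁻) = 2 × 0.3380 = 0.6761 mol.
The cells are in series, so the same 0.6761 mol of electrons passes through the second cell.
2 H⁺ + 2 e⁻ → H₂ — 2 mol e⁻ per mol H₂, so n(H₂) = 0.6761/2 = 0.3380 mol.
V = nRT/P = (0.3380 × 8.314 × 267) / (87.3 × 10³) = 0.00860 m³ = 8.60 L.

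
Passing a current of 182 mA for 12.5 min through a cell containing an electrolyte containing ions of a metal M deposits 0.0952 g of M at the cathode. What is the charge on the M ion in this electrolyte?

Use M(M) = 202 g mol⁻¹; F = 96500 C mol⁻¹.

+3

Q = I·t = 0.1820 A × 750.00 s = 136.5 C, so n(e⁻) = 136.5/96500 = 0.001415 mol.
n(M) deposited = 0.0952 / 202 = 0.0004713 mol.
Electrons per atom = n(e⁻)/n(M) = 0.001415 / 0.0004713 = 3.00 ≈ 3, so the ion is M³⁺.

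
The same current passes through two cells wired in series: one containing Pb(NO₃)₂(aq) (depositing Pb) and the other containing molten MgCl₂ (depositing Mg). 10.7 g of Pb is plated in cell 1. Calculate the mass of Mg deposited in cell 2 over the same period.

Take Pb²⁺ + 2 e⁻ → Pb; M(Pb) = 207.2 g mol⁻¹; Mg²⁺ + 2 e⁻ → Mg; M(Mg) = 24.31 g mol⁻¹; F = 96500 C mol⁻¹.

1.26 g

n(Pb) = 10.7 / 207.2 = 0.05164 mol.
Since Pb²⁺ + 2 e⁻ → Pb, n(e⁻) passed = 2 × 0.05164 = 0.1033 mol.
Cells in series carry the same charge, so the same 0.1033 mol of electrons passes through cell 2.
Mg²⁺ + 2 e⁻ → Mg, so n(Mg) = 0.1033 / 2 = 0.05164 mol.
m(Mg) = 0.05164 × 24.31 = 1.26 g.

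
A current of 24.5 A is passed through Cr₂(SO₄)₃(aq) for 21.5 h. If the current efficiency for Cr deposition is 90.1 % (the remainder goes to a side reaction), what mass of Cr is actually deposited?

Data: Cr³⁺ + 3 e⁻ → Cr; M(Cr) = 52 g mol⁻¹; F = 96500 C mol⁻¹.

307 g

Q = I·t = 24.50 × 77400 = 1896000 C.
n(e⁻) = 1896000/96500 = 19.65 mol; theoretically n(Cr) = 19.65/3 = 6.550 mol, m_theo = 340.6 g.
At 90.1 % efficiency, m_actual = 0.901 × 340.6 = 307 g.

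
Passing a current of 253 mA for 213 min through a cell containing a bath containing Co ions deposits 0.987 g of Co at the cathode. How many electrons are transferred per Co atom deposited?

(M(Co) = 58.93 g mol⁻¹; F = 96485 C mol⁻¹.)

2

Q = I·t = 0.2530 A × 12780 s = 3233 C, so n(e⁻) = 3233/96485 = 0.03351 mol.
n(Co) deposited = 0.987 / 58.93 = 0.01675 mol.
Electrons per atom = n(e⁻)/n(Co) = 0.03351 / 0.01675 = 2.00 ≈ 2, so the ion is Co²⁺.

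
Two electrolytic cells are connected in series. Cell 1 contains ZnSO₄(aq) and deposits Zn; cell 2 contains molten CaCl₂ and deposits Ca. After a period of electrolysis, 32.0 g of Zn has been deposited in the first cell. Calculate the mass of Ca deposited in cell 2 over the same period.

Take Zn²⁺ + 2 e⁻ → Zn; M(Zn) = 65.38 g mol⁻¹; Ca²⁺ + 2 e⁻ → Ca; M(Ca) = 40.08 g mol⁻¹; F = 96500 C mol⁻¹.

19.6 g

n(Zn) = 32.0 / 65.38 = 0.4894 mol.
Since Zn²⁺ + 2 e⁻ → Zn, n(e⁻) passed = 2 × 0.4894 = 0.9789 mol.
Cells in series carry the same charge, so the same 0.9789 mol of electrons passes through cell 2.
Ca²⁺ + 2 e⁻ → Ca, so n(Ca) = 0.9789 / 2 = 0.4894 mol.
m(Ca) = 0.4894 × 40.08 = 19.6 g.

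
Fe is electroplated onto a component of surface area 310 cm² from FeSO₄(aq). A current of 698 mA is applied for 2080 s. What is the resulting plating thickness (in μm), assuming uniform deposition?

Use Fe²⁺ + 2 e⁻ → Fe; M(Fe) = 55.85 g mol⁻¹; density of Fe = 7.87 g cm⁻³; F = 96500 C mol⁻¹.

1.72 μm

Q = I·t = 0.6980 × 2080.0 = 1452 C; n(e⁻) = 0.01504 mol.
n(Fe) = n(e⁻)/2 = 0.007522 mol, so m = 0.007522 × 55.85 = 0.4201 g.
Volume = m/ρ = 0.4201 / 7.87 = 0.05338 cm³.
Thickness = V/A = 0.05338 / 310 = 1.72 × 10⁻⁴ cm = 1.72 μm.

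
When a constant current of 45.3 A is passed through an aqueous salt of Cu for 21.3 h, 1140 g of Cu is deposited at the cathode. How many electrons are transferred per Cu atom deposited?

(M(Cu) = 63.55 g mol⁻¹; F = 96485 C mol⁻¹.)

Q = I·t = 45.30 A × 76680 s = 3474000 C, so n(e⁻) = 3474000/96485 = 36.00 mol.
n(Cu) deposited = 1140 / 63.55 = 17.94 mol.
Electrons per atom = n(e⁻)/n(Cu) = 36.00 / 17.94 = 2.01 ≈ 2, so the ion is Cu²⁺.

2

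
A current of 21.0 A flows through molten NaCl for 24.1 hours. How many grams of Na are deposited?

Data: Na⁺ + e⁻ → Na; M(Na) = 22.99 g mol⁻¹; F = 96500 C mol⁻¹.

434 g

Q = I·t = 21.00 A × 86760 s = 1822000 C.
n(e⁻) = Q/F = 1822000 / 96500 = 18.88 mol.
Na⁺ + e⁻ → Na, so n(Na) = n(e⁻)/1 = 18.88 mol.
m = n·M = 18.88 × 22.99 = 434 g.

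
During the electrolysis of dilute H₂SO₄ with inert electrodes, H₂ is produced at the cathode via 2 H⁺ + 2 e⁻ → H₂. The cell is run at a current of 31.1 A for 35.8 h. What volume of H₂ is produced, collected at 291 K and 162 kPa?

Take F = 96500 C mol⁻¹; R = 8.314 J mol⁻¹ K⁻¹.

310 L

Q = I·t = 31.10 A × 128880 s = 4008000 C.
n(e⁻) = Q/F = 4008000 / 96500 = 41.54 mol.
2 electrons are transferred per H₂ molecule, so n(H₂) = 41.54 / 2 = 20.77 mol.
V = nRT/P = (20.77 × 8.314 × 291) / (162 × 10³ Pa) = 0.310 m³ = 310 L.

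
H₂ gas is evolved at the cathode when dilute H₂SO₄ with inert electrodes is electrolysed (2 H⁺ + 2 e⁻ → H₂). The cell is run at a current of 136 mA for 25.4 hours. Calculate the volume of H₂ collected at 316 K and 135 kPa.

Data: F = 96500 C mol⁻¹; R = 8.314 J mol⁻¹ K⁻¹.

1.25 L

Q = I·t = 0.1360 A × 91440 s = 12440 C.
n(e⁻) = Q/F = 12440 / 96500 = 0.1289 mol.
2 electrons are transferred per H₂ molecule, so n(H₂) = 0.1289 / 2 = 0.06443 mol.
V = nRT/P = (0.06443 × 8.314 × 316) / (135 × 10³ Pa) = 0.00125 m³ = 1.25 L.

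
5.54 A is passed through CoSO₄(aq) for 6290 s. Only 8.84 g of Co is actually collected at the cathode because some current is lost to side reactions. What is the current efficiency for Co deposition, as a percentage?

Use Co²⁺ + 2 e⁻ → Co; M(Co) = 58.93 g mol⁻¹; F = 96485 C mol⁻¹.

Q = I·t = 5.540 × 6290.0 = 34850 C; n(e⁻) = 34850/96485 = 0.3612 mol.
Theoretical n(Co) = n(e⁻)/2 = 0.1806 mol, i.e. m_theo = 0.1806 × 58.93 = 10.64 g.
Efficiency = m_actual / m_theo = 8.84 / 10.64 = 83.1 %.

83.1 %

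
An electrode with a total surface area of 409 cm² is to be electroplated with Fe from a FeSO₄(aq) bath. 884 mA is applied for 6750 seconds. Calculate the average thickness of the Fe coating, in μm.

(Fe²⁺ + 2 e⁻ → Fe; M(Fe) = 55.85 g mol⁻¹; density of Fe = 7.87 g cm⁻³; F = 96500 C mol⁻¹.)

Q = I·t = 0.8840 × 6750.0 = 5967 C; n(e⁻) = 0.06183 mol.
n(Fe) = n(e⁻)/2 = 0.03092 mol, so m = 0.03092 × 55.85 = 1.727 g.
Volume = m/ρ = 1.727 / 7.87 = 0.2194 cm³.
Thickness = V/A = 0.2194 / 409 = 5.36 × 10⁻⁴ cm = 5.36 μm.

5.36 μm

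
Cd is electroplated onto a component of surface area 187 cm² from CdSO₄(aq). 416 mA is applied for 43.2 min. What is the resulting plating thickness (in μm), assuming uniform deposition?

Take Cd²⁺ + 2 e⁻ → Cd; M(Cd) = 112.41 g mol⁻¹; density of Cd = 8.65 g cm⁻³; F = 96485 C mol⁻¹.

Q = I·t = 0.4160 × 2592.0 = 1078 C; n(e⁻) = 0.01118 mol.
n(Cd) = n(e⁻)/2 = 0.005588 mol, so m = 0.005588 × 112.41 = 0.6281 g.
Volume = m/ρ = 0.6281 / 8.65 = 0.07262 cm³.
Thickness = V/A = 0.07262 / 187 = 3.88 × 10⁻⁴ cm = 3.88 μm.

3.88 μm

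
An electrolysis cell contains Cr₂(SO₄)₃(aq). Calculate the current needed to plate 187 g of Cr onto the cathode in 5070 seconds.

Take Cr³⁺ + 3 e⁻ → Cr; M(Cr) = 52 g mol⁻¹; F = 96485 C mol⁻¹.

205 A

n(Cr) = 187 / 52 = 3.596 mol.
n(e⁻) = 3 × 3.596 = 10.79 mol.
Q = n(e⁻)·F = 10.79 × 96485 = 1041000 C.
I = Q/t = 1041000 / 5070.0 s = 205 A.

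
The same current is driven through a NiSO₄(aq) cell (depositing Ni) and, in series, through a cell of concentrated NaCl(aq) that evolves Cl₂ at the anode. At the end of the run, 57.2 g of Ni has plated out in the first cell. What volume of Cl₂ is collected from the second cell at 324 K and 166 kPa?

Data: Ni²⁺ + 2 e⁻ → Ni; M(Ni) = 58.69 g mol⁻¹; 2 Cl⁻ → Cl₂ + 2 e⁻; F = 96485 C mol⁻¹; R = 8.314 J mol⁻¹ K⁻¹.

15.8 L

n(Ni) = 57.2 / 58.69 = 0.9746 mol, so n(e⁻) = 2 × 0.9746 = 1.949 mol.
The cells are in series, so the same 1.949 mol of electrons passes through the second cell.
2 Cl⁻ → Cl₂ + 2 e⁻ — 2 mol e⁻ per mol Cl₂, so n(Cl₂) = 1.949/2 = 0.9746 mol.
V = nRT/P = (0.9746 × 8.314 × 324) / (166 × 10³) = 0.0158 m³ = 15.8 L.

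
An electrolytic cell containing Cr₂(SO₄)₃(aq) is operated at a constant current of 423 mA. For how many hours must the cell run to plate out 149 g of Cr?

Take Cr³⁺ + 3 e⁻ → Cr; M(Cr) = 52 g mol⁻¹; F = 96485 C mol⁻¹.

n(Cr) = m/M = 149 / 52 = 2.865 mol.
Each Cr atom requires 3 electrons, so n(e⁻) = 3 × 2.865 = 8.596 mol.
Q = n(e⁻)·F = 8.596 × 96485 = 829400 C.
t = Q/I = 829400 / 0.4230 A = 1961000 s = 545 h.

545 h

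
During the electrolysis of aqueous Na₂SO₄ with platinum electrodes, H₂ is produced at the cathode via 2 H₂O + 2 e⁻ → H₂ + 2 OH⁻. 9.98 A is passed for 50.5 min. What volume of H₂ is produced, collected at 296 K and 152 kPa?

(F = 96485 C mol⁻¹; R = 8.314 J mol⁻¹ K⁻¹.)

2.54 L

Q = I·t = 9.980 A × 3030.0 s = 30240 C.
n(e⁻) = Q/F = 30240 / 96485 = 0.3134 mol.
2 electrons are transferred per H₂ molecule, so n(H₂) = 0.3134 / 2 = 0.1567 mol.
V = nRT/P = (0.1567 × 8.314 × 296) / (152 × 10³ Pa) = 0.00254 m³ = 2.54 L.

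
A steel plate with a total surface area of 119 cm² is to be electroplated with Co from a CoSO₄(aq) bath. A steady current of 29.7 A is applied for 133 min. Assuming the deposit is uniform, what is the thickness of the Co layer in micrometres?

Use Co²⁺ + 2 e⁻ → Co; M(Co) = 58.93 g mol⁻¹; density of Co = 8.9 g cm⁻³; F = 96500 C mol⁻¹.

Q = I·t = 29.70 × 7980.0 = 237000 C; n(e⁻) = 2.456 mol.
n(Co) = n(e⁻)/2 = 1.228 mol, so m = 1.228 × 58.93 = 72.37 g.
Volume = m/ρ = 72.37 / 8.9 = 8.131 cm³.
Thickness = V/A = 8.131 / 119 = 0.0683 cm = 683 μm.

683 μm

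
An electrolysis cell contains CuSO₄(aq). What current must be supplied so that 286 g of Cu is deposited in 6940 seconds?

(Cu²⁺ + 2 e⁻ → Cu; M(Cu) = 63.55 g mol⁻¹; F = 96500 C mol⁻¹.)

n(Cu) = 286 / 63.55 = 4.500 mol.
n(e⁻) = 2 × 4.500 = 9.001 mol.
Q = n(e⁻)·F = 9.001 × 96500 = 868600 C.
I = Q/t = 868600 / 6940.0 s = 125 A.

125 A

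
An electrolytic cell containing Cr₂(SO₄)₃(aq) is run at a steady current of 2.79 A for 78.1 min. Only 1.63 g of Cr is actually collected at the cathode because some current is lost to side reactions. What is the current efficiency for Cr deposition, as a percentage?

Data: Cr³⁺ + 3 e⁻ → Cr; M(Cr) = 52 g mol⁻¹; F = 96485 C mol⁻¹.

69.4 %

Q = I·t = 2.790 × 4686.0 = 13070 C; n(e⁻) = 13070/96485 = 0.1355 mol.
Theoretical n(Cr) = n(e⁻)/3 = 0.04517 mol, i.e. m_theo = 0.04517 × 52 = 2.349 g.
Efficiency = m_actual / m_theo = 1.63 / 2.349 = 69.4 %.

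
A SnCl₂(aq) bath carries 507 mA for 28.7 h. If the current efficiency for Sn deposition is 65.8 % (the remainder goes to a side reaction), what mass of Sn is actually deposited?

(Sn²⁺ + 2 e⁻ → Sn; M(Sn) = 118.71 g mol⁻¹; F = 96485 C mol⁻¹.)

21.2 g

Q = I·t = 0.5070 × 103320 = 52380 C.
n(e⁻) = 52380/96485 = 0.5429 mol; theoretically n(Sn) = 0.5429/2 = 0.2715 mol, m_theo = 32.22 g.
At 65.8 % efficiency, m_actual = 0.658 × 32.22 = 21.2 g.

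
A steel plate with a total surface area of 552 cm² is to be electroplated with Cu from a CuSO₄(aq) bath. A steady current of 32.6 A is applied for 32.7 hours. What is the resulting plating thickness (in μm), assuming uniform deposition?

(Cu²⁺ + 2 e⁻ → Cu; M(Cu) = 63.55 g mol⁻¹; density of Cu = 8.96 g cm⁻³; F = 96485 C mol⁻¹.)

Q = I·t = 32.60 × 117720 = 3838000 C; n(e⁻) = 39.77 mol.
n(Cu) = n(e⁻)/2 = 19.89 mol, so m = 19.89 × 63.55 = 1264 g.
Volume = m/ρ = 1264 / 8.96 = 141.1 cm³.
Thickness = V/A = 141.1 / 552 = 0.256 cm = 2560 μm.

2560 μm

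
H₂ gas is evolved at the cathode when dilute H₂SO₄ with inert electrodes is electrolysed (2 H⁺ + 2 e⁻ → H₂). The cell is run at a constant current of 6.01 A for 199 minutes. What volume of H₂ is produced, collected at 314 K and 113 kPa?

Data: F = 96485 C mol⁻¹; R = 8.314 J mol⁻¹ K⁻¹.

8.59 L

Q = I·t = 6.010 A × 11940 s = 71760 C.
n(e⁻) = Q/F = 71760 / 96485 = 0.7437 mol.
2 electrons are transferred per H₂ molecule, so n(H₂) = 0.7437 / 2 = 0.3719 mol.
V = nRT/P = (0.3719 × 8.314 × 314) / (113 × 10³ Pa) = 0.00859 m³ = 8.59 L.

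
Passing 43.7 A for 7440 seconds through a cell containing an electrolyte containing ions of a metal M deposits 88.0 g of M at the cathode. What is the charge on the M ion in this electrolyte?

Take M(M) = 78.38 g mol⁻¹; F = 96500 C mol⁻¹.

Q = I·t = 43.70 A × 7440.0 s = 325100 C, so n(e⁻) = 325100/96500 = 3.369 mol.
n(M) deposited = 88.0 / 78.38 = 1.123 mol.
Electrons per atom = n(e⁻)/n(M) = 3.369 / 1.123 = 3.00 ≈ 3, so the ion is M³⁺.

+3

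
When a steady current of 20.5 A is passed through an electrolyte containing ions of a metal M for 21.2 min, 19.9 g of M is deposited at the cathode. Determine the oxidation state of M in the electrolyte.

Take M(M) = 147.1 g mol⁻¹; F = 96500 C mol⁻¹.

Q = I·t = 20.50 A × 1272.0 s = 26080 C, so n(e⁻) = 26080/96500 = 0.2702 mol.
n(M) deposited = 19.9 / 147.1 = 0.1353 mol.
Electrons per atom = n(e⁻)/n(M) = 0.2702 / 0.1353 = 2.00 ≈ 2, so the ion is M²⁺.

+2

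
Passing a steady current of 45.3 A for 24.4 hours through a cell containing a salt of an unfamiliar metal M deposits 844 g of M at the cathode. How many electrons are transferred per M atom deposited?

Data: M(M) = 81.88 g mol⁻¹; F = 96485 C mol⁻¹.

4

Q = I·t = 45.30 A × 87840 s = 3979000 C, so n(e⁻) = 3979000/96485 = 41.24 mol.
n(M) deposited = 844 / 81.88 = 10.31 mol.
Electrons per atom = n(e⁻)/n(M) = 41.24 / 10.31 = 4.00 ≈ 4, so the ion is M⁴⁺.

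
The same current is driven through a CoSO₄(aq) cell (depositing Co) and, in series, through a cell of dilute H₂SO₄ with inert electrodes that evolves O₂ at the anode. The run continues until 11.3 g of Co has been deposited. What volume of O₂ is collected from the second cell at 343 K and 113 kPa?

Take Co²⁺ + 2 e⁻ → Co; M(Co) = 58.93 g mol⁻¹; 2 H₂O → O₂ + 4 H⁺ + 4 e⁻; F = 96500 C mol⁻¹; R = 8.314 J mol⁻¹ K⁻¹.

2.42 L

n(Co) = 11.3 / 58.93 = 0.1918 mol, so n(e⁻) = 2 × 0.1918 = 0.3835 mol.
The cells are in series, so the same 0.3835 mol of electrons passes through the second cell.
2 H₂O → O₂ + 4 H⁺ + 4 e⁻ — 4 mol e⁻ per mol O₂, so n(O₂) = 0.3835/4 = 0.09588 mol.
V = nRT/P = (0.09588 × 8.314 × 343) / (113 × 10³) = 0.00242 m³ = 2.42 L.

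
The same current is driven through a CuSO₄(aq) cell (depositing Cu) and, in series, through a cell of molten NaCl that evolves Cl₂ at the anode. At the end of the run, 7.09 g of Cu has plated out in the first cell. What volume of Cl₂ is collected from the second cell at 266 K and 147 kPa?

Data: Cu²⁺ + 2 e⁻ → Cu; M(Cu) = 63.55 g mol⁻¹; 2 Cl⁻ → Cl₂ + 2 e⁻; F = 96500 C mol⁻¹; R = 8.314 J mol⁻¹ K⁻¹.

n(Cu) = 7.09 / 63.55 = 0.1116 mol, so n(e⁻) = 2 × 0.1116 = 0.2231 mol.
The cells are in series, so the same 0.2231 mol of electrons passes through the second cell.
2 Cl⁻ → Cl₂ + 2 e⁻ — 2 mol e⁻ per mol Cl₂, so n(Cl₂) = 0.2231/2 = 0.1116 mol.
V = nRT/P = (0.1116 × 8.314 × 266) / (147 × 10³) = 0.00168 m³ = 1.68 L.

1.68 L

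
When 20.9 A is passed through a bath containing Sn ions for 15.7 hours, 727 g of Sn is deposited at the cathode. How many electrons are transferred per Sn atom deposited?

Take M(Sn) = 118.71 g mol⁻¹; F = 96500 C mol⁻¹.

2

Q = I·t = 20.90 A × 56520 s = 1181000 C, so n(e⁻) = 1181000/96500 = 12.24 mol.
n(Sn) deposited = 727 / 118.71 = 6.124 mol.
Electrons per atom = n(e⁻)/n(Sn) = 12.24 / 6.124 = 2.00 ≈ 2, so the ion is Sn²⁺.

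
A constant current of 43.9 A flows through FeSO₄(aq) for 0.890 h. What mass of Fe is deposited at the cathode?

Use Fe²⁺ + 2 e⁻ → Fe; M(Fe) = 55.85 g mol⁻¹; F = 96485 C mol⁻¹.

40.7 g

Q = I·t = 43.90 A × 3204.0 s = 140700 C.
n(e⁻) = Q/F = 140700 / 96485 = 1.458 mol.
Fe²⁺ + 2 e⁻ → Fe, so n(Fe) = n(e⁻)/2 = 0.7289 mol.
m = n·M = 0.7289 × 55.85 = 40.7 g.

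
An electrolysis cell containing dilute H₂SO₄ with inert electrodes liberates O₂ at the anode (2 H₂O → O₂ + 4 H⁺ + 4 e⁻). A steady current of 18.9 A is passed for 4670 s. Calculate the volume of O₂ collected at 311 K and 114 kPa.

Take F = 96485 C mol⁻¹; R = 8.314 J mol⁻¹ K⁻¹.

5.19 L

Q = I·t = 18.90 A × 4670.0 s = 88260 C.
n(e⁻) = Q/F = 88260 / 96485 = 0.9148 mol.
4 electrons are transferred per O₂ molecule, so n(O₂) = 0.9148 / 4 = 0.2287 mol.
V = nRT/P = (0.2287 × 8.314 × 311) / (114 × 10³ Pa) = 0.00519 m³ = 5.19 L.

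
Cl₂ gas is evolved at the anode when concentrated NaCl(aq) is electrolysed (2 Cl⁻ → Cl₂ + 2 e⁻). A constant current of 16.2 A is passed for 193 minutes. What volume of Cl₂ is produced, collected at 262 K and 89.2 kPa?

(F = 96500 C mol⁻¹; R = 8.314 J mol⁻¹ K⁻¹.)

Q = I·t = 16.20 A × 11580 s = 187600 C.
n(e⁻) = Q/F = 187600 / 96500 = 1.944 mol.
2 electrons are transferred per Cl₂ molecule, so n(Cl₂) = 1.944 / 2 = 0.9720 mol.
V = nRT/P = (0.9720 × 8.314 × 262) / (89.2 × 10³ Pa) = 0.0237 m³ = 23.7 L.

23.7 L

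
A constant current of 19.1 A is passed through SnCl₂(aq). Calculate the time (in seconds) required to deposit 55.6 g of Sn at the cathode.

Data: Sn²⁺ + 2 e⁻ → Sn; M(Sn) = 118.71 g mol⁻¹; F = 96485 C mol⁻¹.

n(Sn) = m/M = 55.6 / 118.71 = 0.4684 mol.
Each Sn atom requires 2 electrons, so n(e⁻) = 2 × 0.4684 = 0.9367 mol.
Q = n(e⁻)·F = 0.9367 × 96485 = 90380 C.
t = Q/I = 90380 / 19.10 A = 4732 s.

4730 s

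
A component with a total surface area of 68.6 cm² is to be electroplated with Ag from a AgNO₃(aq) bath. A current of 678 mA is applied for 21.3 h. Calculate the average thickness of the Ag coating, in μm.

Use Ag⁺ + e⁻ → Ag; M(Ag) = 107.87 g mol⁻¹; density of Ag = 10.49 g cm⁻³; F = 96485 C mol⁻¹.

808 μm

Q = I·t = 0.6780 × 76680 = 51990 C; n(e⁻) = 0.5388 mol.
n(Ag) = n(e⁻)/1 = 0.5388 mol, so m = 0.5388 × 107.87 = 58.12 g.
Volume = m/ρ = 58.12 / 10.49 = 5.541 cm³.
Thickness = V/A = 5.541 / 68.6 = 0.0808 cm = 808 μm.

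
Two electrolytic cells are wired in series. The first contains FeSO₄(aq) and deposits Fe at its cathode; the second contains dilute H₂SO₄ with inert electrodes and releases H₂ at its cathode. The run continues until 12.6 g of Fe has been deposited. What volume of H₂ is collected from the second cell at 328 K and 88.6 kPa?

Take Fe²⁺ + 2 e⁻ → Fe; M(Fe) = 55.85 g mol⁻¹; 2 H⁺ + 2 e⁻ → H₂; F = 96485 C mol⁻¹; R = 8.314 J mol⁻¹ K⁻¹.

6.94 L

n(Fe) = 12.6 / 55.85 = 0.2256 mol, so n(e⁻) = 2 × 0.2256 = 0.4512 mol.
The cells are in series, so the same 0.4512 mol of electrons passes through the second cell.
2 H⁺ + 2 e⁻ → H₂ — 2 mol e⁻ per mol H₂, so n(H₂) = 0.4512/2 = 0.2256 mol.
V = nRT/P = (0.2256 × 8.314 × 328) / (88.6 × 10³) = 0.00694 m³ = 6.94 L.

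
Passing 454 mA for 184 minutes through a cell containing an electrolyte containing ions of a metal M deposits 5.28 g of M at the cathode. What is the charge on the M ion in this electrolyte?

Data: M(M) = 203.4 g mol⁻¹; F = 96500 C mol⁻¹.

+2

Q = I·t = 0.4540 A × 11040 s = 5012 C, so n(e⁻) = 5012/96500 = 0.05194 mol.
n(M) deposited = 5.28 / 203.4 = 0.02596 mol.
Electrons per atom = n(e⁻)/n(M) = 0.05194 / 0.02596 = 2.00 ≈ 2, so the ion is M²⁺.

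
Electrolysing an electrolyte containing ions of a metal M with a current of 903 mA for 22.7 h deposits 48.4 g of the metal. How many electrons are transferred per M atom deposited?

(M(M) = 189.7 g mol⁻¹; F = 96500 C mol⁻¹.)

3

Q = I·t = 0.9030 A × 81720 s = 73790 C, so n(e⁻) = 73790/96500 = 0.7647 mol.
n(M) deposited = 48.4 / 189.7 = 0.2551 mol.
Electrons per atom = n(e⁻)/n(M) = 0.7647 / 0.2551 = 3.00 ≈ 3, so the ion is M³⁺.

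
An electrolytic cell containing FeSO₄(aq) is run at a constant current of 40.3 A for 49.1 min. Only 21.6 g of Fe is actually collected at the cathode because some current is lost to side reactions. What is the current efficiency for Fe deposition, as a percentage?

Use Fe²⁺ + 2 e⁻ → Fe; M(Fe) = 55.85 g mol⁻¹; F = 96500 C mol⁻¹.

62.9 %

Q = I·t = 40.30 × 2946.0 = 118700 C; n(e⁻) = 118700/96500 = 1.230 mol.
Theoretical n(Fe) = n(e⁻)/2 = 0.6151 mol, i.e. m_theo = 0.6151 × 55.85 = 34.36 g.
Efficiency = m_actual / m_theo = 21.6 / 34.36 = 62.9 %.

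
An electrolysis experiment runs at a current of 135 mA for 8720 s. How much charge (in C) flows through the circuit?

1180 C

Q = I·t = 0.1350 A × 8720.0 s = 1180 C.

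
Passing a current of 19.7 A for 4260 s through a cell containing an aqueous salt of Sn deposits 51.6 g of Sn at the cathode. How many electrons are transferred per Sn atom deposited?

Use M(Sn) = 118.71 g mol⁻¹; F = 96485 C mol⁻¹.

2

Q = I·t = 19.70 A × 4260.0 s = 83920 C, so n(e⁻) = 83920/96485 = 0.8698 mol.
n(Sn) deposited = 51.6 / 118.71 = 0.4347 mol.
Electrons per atom = n(e⁻)/n(Sn) = 0.8698 / 0.4347 = 2.00 ≈ 2, so the ion is Sn²⁺.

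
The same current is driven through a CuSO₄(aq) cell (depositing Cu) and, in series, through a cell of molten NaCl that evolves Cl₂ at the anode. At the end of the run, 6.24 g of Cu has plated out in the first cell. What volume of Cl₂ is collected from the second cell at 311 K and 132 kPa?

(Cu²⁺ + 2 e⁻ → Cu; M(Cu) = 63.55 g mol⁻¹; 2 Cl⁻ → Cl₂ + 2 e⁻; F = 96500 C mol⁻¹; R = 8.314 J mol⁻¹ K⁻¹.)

1.92 L

n(Cu) = 6.24 / 63.55 = 0.09819 mol, so n(e⁻) = 2 × 0.09819 = 0.1964 mol.
The cells are in series, so the same 0.1964 mol of electrons passes through the second cell.
2 Cl⁻ → Cl₂ + 2 e⁻ — 2 mol e⁻ per mol Cl₂, so n(Cl₂) = 0.1964/2 = 0.09819 mol.
V = nRT/P = (0.09819 × 8.314 × 311) / (132 × 10³) = 0.00192 m³ = 1.92 L.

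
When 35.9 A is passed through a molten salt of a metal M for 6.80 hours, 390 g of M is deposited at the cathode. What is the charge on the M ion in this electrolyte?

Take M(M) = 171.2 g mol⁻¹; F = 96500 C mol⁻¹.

+4

Q = I·t = 35.90 A × 24480 s = 878800 C, so n(e⁻) = 878800/96500 = 9.107 mol.
n(M) deposited = 390 / 171.2 = 2.278 mol.
Electrons per atom = n(e⁻)/n(M) = 9.107 / 2.278 = 4.00 ≈ 4, so the ion is M⁴⁺.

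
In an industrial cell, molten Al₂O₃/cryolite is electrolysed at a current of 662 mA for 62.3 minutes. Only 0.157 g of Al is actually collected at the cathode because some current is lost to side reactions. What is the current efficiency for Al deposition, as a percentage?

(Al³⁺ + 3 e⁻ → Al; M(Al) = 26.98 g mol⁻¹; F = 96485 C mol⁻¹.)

Q = I·t = 0.6620 × 3738.0 = 2475 C; n(e⁻) = 2475/96485 = 0.02565 mol.
Theoretical n(Al) = n(e⁻)/3 = 0.008549 mol, i.e. m_theo = 0.008549 × 26.98 = 0.2307 g.
Efficiency = m_actual / m_theo = 0.157 / 0.2307 = 68.1 %.

68.1 %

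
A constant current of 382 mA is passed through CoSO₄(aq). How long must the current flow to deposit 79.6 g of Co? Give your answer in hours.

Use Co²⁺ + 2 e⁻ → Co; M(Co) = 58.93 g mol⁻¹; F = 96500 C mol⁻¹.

n(Co) = m/M = 79.6 / 58.93 = 1.351 mol.
Each Co atom requires 2 electrons, so n(e⁻) = 2 × 1.351 = 2.702 mol.
Q = n(e⁻)·F = 2.702 × 96500 = 260700 C.
t = Q/I = 260700 / 0.3820 A = 682400 s = 190 h.

190 h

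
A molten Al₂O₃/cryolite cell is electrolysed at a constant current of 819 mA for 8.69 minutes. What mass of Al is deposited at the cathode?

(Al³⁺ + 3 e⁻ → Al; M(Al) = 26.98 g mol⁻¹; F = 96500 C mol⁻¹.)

0.0398 g

Q = I·t = 0.8190 A × 521.40 s = 427.0 C.
n(e⁻) = Q/F = 427.0 / 96500 = 0.004425 mol.
Al³⁺ + 3 e⁻ → Al, so n(Al) = n(e⁻)/3 = 0.001475 mol.
m = n·M = 0.001475 × 26.98 = 0.0398 g.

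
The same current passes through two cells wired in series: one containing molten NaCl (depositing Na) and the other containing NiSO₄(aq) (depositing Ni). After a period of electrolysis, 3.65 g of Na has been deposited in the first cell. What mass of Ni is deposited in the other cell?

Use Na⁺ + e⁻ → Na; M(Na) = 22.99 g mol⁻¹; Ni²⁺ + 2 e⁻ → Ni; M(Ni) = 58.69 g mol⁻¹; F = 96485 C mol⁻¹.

4.66 g

n(Na) = 3.65 / 22.99 = 0.1588 mol.
Since Na⁺ + e⁻ → Na, n(e⁻) passed = 1 × 0.1588 = 0.1588 mol.
Cells in series carry the same charge, so the same 0.1588 mol of electrons passes through cell 2.
Ni²⁺ + 2 e⁻ → Ni, so n(Ni) = 0.1588 / 2 = 0.07938 mol.
m(Ni) = 0.07938 × 58.69 = 4.66 g.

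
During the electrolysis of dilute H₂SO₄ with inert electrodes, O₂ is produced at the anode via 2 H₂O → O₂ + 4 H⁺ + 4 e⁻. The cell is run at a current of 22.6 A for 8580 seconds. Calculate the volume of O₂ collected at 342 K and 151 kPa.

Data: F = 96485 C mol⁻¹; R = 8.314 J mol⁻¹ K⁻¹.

9.46 L

Q = I·t = 22.60 A × 8580.0 s = 193900 C.
n(e⁻) = Q/F = 193900 / 96485 = 2.010 mol.
4 electrons are transferred per O₂ molecule, so n(O₂) = 2.010 / 4 = 0.5024 mol.
V = nRT/P = (0.5024 × 8.314 × 342) / (151 × 10³ Pa) = 0.00946 m³ = 9.46 L.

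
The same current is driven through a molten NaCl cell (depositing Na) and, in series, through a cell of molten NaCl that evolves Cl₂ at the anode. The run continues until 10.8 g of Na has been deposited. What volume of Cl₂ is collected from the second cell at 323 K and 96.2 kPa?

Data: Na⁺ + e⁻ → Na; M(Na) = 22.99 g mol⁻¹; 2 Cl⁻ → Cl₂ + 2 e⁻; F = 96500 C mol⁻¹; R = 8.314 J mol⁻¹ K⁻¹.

6.56 L

n(Na) = 10.8 / 22.99 = 0.4698 mol, so n(e⁻) = 1 × 0.4698 = 0.4698 mol.
The cells are in series, so the same 0.4698 mol of electrons passes through the second cell.
2 Cl⁻ → Cl₂ + 2 e⁻ — 2 mol e⁻ per mol Cl₂, so n(Cl₂) = 0.4698/2 = 0.2349 mol.
V = nRT/P = (0.2349 × 8.314 × 323) / (96.2 × 10³) = 0.00656 m³ = 6.56 L.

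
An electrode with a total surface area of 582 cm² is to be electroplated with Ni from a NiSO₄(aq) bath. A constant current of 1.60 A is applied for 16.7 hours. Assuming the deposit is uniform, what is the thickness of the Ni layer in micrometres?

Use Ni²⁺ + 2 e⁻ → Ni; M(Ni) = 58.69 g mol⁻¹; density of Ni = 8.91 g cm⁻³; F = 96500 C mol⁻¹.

56.4 μm

Q = I·t = 1.600 × 60120 = 96190 C; n(e⁻) = 0.9968 mol.
n(Ni) = n(e⁻)/2 = 0.4984 mol, so m = 0.4984 × 58.69 = 29.25 g.
Volume = m/ρ = 29.25 / 8.91 = 3.283 cm³.
Thickness = V/A = 3.283 / 582 = 0.00564 cm = 56.4 μm.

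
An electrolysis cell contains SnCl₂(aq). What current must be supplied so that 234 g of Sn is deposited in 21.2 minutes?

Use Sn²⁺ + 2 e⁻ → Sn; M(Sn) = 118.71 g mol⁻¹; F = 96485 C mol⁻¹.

299 A

n(Sn) = 234 / 118.71 = 1.971 mol.
n(e⁻) = 2 × 1.971 = 3.942 mol.
Q = n(e⁻)·F = 3.942 × 96485 = 380400 C.
I = Q/t = 380400 / 1272.0 s = 299 A.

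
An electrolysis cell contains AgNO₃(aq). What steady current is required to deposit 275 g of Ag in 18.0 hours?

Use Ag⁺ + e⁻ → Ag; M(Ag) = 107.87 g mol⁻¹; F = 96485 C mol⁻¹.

n(Ag) = 275 / 107.87 = 2.549 mol.
n(e⁻) = 1 × 2.549 = 2.549 mol.
Q = n(e⁻)·F = 2.549 × 96485 = 246000 C.
I = Q/t = 246000 / 64800 s = 3.80 A.

3.80 A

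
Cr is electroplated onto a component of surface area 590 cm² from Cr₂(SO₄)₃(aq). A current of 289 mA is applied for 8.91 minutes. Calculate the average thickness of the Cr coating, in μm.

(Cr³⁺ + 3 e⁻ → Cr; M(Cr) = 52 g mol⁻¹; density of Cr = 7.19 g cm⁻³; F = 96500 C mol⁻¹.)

Q = I·t = 0.2890 × 534.60 = 154.5 C; n(e⁻) = 0.001601 mol.
n(Cr) = n(e⁻)/3 = 0.0005337 mol, so m = 0.0005337 × 52 = 0.02775 g.
Volume = m/ρ = 0.02775 / 7.19 = 0.003860 cm³.
Thickness = V/A = 0.003860 / 590 = 6.54 × 10⁻⁶ cm = 0.0654 μm.

0.0654 μm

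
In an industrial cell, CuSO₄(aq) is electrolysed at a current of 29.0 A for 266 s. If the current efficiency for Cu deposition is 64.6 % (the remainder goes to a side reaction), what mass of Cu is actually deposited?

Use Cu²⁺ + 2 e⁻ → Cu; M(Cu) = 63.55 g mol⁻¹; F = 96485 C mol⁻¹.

Q = I·t = 29.00 × 266.00 = 7714 C.
n(e⁻) = 7714/96485 = 0.07995 mol; theoretically n(Cu) = 0.07995/2 = 0.03998 mol, m_theo = 2.540 g.
At 64.6 % efficiency, m_actual = 0.646 × 2.540 = 1.64 g.

1.64 g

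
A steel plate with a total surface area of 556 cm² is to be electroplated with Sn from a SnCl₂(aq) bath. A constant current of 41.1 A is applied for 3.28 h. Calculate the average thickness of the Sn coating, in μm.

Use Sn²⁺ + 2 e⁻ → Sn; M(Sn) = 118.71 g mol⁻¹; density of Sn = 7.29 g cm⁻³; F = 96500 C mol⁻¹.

736 μm

Q = I·t = 41.10 × 11808 = 485300 C; n(e⁻) = 5.029 mol.
n(Sn) = n(e⁻)/2 = 2.515 mol, so m = 2.515 × 118.71 = 298.5 g.
Volume = m/ρ = 298.5 / 7.29 = 40.95 cm³.
Thickness = V/A = 40.95 / 556 = 0.0736 cm = 736 μm.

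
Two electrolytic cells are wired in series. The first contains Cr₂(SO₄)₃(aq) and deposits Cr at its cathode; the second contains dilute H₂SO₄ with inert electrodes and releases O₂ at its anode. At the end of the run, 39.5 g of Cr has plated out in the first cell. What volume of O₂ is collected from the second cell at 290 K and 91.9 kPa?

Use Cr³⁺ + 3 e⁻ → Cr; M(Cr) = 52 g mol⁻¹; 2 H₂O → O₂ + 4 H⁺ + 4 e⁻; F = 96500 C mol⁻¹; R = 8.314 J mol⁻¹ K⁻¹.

n(Cr) = 39.5 / 52 = 0.7596 mol, so n(e⁻) = 3 × 0.7596 = 2.279 mol.
The cells are in series, so the same 2.279 mol of electrons passes through the second cell.
2 H₂O → O₂ + 4 H⁺ + 4 e⁻ — 4 mol e⁻ per mol O₂, so n(O₂) = 2.279/4 = 0.5697 mol.
V = nRT/P = (0.5697 × 8.314 × 290) / (91.9 × 10³) = 0.0149 m³ = 14.9 L.

14.9 L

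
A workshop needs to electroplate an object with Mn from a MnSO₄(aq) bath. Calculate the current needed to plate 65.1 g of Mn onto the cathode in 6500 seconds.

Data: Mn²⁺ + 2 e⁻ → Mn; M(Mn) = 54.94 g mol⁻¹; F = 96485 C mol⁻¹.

35.2 A

n(Mn) = 65.1 / 54.94 = 1.185 mol.
n(e⁻) = 2 × 1.185 = 2.370 mol.
Q = n(e⁻)·F = 2.370 × 96485 = 228700 C.
I = Q/t = 228700 / 6500.0 s = 35.2 A.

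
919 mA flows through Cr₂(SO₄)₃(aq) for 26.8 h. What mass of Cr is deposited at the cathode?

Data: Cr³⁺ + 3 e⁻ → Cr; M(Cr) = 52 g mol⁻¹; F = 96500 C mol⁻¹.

Q = I·t = 0.9190 A × 96480 s = 88670 C.
n(e⁻) = Q/F = 88670 / 96500 = 0.9188 mol.
Cr³⁺ + 3 e⁻ → Cr, so n(Cr) = n(e⁻)/3 = 0.3063 mol.
m = n·M = 0.3063 × 52 = 15.9 g.

15.9 g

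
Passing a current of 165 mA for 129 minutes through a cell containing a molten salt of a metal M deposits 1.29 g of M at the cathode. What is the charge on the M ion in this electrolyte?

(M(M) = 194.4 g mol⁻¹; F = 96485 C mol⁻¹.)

+2

Q = I·t = 0.1650 A × 7740.0 s = 1277 C, so n(e⁻) = 1277/96485 = 0.01324 mol.
n(M) deposited = 1.29 / 194.4 = 0.006636 mol.
Electrons per atom = n(e⁻)/n(M) = 0.01324 / 0.006636 = 1.99 ≈ 2, so the ion is M²⁺.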